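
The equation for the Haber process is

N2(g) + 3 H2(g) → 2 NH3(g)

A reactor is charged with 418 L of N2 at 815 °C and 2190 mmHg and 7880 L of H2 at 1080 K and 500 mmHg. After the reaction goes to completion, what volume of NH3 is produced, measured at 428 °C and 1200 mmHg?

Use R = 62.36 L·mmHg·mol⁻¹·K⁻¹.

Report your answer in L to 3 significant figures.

983 L

n(N2) = PV/RT = (2190 × 418) / (62.36 × 1088.15) = 13.49 mol
n(H2) = PV/RT = (500 × 7880) / (62.36 × 1080) = 58.50 mol
For 13.49 mol N2, stoichiometry requires (3/1) × 13.49 = 40.47 mol H2; 58.50 mol is available, so N2 is limiting.
n(NH3) = (2/1) × 13.49 = 26.98 mol
V(NH3) = nRT/P = 26.98 × 62.36 × 701.15 / 1200 = 983.1 L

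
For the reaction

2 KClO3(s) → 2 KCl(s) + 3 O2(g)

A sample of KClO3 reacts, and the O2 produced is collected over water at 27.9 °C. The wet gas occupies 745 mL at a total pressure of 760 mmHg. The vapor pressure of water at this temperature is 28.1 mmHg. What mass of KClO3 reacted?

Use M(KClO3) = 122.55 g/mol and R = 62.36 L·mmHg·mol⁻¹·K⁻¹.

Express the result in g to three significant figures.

2.37 g

P(O2) = 760 − 28.1 = 731.9 mmHg
n(O2) = PV/RT = (731.9 × 0.7450) / (62.36 × 301.05) = 0.02904 mol
n(KClO3) = (2/3) × 0.02904 = 0.01936 mol
m(KClO3) = 0.01936 × 122.55 = 2.373 g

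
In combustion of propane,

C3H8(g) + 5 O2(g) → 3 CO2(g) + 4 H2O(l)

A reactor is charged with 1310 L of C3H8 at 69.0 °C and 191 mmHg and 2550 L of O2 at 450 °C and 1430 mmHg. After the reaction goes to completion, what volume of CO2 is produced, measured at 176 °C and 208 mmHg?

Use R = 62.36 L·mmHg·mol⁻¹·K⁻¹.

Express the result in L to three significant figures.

4740 L

n(C3H8) = PV/RT = (191 × 1310) / (62.36 × 342.15) = 11.73 mol
n(O2) = PV/RT = (1430 × 2550) / (62.36 × 723.15) = 80.86 mol
For 11.73 mol C3H8, stoichiometry requires (5/1) × 11.73 = 58.65 mol O2; 80.86 mol is available, so C3H8 is limiting.
n(CO2) = (3/1) × 11.73 = 35.19 mol
V(CO2) = nRT/P = 35.19 × 62.36 × 449.15 / 208 = 4739 L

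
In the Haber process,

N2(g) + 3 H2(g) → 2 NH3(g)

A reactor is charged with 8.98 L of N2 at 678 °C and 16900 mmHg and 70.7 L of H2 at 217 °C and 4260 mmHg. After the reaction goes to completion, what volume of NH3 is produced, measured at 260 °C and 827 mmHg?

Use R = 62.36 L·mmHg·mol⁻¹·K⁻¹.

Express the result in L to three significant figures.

206 L

n(N2) = PV/RT = (16900 × 8.98) / (62.36 × 951.15) = 2.559 mol
n(H2) = PV/RT = (4260 × 70.7) / (62.36 × 490.15) = 9.854 mol
For 2.559 mol N2, stoichiometry requires (3/1) × 2.559 = 7.677 mol H2; 9.854 mol is available, so N2 is limiting.
n(NH3) = (2/1) × 2.559 = 5.118 mol
V(NH3) = nRT/P = 5.118 × 62.36 × 533.15 / 827 = 205.8 L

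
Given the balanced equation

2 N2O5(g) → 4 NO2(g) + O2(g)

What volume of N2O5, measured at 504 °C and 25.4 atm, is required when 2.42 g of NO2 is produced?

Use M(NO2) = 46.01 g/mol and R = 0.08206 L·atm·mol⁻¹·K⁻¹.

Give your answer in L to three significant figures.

n(NO2) = 2.420 / 46.01 = 0.05260 mol
n(N2O5) = (2/4) × 0.05260 = 0.02630 mol
V = nRT/P = 0.02630 × 0.08206 × 777.15 / 25.4 = 0.06603 L

0.0660 L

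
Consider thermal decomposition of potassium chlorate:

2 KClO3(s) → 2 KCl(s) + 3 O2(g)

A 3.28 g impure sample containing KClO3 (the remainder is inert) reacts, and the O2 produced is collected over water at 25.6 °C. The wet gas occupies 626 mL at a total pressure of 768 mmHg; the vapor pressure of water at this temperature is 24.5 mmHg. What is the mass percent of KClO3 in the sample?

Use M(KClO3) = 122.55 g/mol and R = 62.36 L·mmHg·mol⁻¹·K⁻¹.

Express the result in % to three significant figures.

P(O2) = 768 − 24.5 = 743.5 mmHg
n(O2) = PV/RT = (743.5 × 0.6260) / (62.36 × 298.75) = 0.02498 mol
n(KClO3) = (2/3) × 0.02498 = 0.01665 mol
m(KClO3) = 0.01665 × 122.55 = 2.040 g
%KClO3 = 2.040 / 3.28 × 100 = 62.20%

62.2 %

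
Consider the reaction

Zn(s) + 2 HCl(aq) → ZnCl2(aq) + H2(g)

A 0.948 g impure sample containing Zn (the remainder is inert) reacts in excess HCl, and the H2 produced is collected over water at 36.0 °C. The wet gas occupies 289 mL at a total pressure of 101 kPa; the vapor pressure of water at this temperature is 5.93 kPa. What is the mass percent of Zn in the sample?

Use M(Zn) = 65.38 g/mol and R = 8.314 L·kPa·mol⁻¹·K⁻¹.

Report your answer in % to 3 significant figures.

73.7 %

P(H2) = 101 − 5.93 = 95.07 kPa
n(H2) = PV/RT = (95.07 × 0.2890) / (8.314 × 309.15) = 0.01069 mol
n(Zn) = (1/1) × 0.01069 = 0.01069 mol
m(Zn) = 0.01069 × 65.38 = 0.6989 g
%Zn = 0.6989 / 0.948 × 100 = 73.72%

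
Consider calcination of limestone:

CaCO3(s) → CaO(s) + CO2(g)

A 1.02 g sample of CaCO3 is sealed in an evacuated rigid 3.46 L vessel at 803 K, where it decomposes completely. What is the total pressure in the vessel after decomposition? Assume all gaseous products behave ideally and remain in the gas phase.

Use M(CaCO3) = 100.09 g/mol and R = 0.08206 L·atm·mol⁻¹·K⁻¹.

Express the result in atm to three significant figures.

n(CaCO3) = 1.02 / 100.09 = 0.01019 mol
n(gas produced) = (1/1) × 0.01019 = 0.01019 mol
P = nRT/V = 0.01019 × 0.08206 × 803 / 3.46 = 0.1941 atm

0.194 atm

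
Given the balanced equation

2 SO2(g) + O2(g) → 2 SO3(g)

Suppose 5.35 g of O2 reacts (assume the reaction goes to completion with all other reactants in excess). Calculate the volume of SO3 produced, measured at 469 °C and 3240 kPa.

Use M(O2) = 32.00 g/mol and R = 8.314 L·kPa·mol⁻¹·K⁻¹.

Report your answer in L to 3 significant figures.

0.637 L

n(O2) = 5.350 / 32.00 = 0.1672 mol
n(SO3) = (2/1) × 0.1672 = 0.3344 mol
V = nRT/P = 0.3344 × 8.314 × 742.15 / 3240 = 0.6368 L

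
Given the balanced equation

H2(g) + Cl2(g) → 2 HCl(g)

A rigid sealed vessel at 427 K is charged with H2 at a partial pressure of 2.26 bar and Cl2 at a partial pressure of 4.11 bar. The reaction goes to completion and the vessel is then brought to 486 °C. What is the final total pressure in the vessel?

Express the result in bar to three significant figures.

With V and T fixed, P_i ∝ n_i, so the mole ratios apply directly to partial pressures at 427 K.
P(Cl2) required for 2.26 bar of H2 = (1/1) × 2.26 = 2.260 bar; available 4.11 bar, so H2 is limiting.
P(Cl2) remaining = 4.11 − (1/1) × 2.26 = 1.850 bar
P(gaseous products) = (2)/1 × 2.26 = 4.520 bar
P_total at 427 K = 1.850 + 4.520 = 6.370 bar
Scaling to 486 °C: P = 6.370 × 759.15/427 = 11.33 bar

11.3 bar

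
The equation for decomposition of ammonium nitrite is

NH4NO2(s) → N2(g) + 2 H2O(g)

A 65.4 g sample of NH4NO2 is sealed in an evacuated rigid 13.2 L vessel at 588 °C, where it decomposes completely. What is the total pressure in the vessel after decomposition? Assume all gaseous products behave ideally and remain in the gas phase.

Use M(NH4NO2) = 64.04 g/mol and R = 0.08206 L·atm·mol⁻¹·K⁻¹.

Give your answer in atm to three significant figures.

n(NH4NO2) = 65.4 / 64.04 = 1.021 mol
n(gas produced) = (3/1) × 1.021 = 3.063 mol
P = nRT/V = 3.063 × 0.08206 × 861.15 / 13.2 = 16.40 atm

16.4 atm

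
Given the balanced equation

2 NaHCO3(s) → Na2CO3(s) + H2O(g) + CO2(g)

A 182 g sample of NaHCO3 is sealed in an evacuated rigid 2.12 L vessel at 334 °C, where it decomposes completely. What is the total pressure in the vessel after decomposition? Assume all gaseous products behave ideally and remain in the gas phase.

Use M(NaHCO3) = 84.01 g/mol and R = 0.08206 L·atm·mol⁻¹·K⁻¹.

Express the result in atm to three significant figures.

n(NaHCO3) = 182 / 84.01 = 2.166 mol
n(gas produced) = (2/2) × 2.166 = 2.166 mol
P = nRT/V = 2.166 × 0.08206 × 607.15 / 2.12 = 50.90 atm

50.9 atm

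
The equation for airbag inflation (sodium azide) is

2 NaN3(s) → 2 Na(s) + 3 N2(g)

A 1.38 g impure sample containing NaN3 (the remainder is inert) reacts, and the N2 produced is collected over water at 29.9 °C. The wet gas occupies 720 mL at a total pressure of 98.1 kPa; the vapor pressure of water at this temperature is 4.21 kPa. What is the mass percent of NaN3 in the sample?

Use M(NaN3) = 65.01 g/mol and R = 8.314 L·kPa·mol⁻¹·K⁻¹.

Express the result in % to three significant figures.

P(N2) = 98.1 − 4.21 = 93.89 kPa
n(N2) = PV/RT = (93.89 × 0.7200) / (8.314 × 303.05) = 0.02683 mol
n(NaN3) = (2/3) × 0.02683 = 0.01789 mol
m(NaN3) = 0.01789 × 65.01 = 1.163 g
%NaN3 = 1.163 / 1.38 × 100 = 84.28%

84.3 %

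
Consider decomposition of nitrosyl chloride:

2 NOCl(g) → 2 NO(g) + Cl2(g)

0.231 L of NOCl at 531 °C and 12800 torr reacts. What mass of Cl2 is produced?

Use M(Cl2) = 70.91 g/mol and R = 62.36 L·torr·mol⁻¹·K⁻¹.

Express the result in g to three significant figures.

n(NOCl) = PV/RT = (12800 × 0.231) / (62.36 × 804.15) = 0.05896 mol
n(Cl2) = (1/2) × 0.05896 = 0.02948 mol
m(Cl2) = 0.02948 × 70.91 = 2.090 g

2.09 g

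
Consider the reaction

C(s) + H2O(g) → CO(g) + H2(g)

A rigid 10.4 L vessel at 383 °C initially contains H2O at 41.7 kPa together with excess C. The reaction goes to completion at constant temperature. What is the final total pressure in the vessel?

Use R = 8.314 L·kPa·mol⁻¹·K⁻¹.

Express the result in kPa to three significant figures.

At constant T and V, P ∝ n(gas): 1 mol gas → 2 mol gas.
P_final = (2/1) × 41.7 = 83.40 kPa

83.4 kPa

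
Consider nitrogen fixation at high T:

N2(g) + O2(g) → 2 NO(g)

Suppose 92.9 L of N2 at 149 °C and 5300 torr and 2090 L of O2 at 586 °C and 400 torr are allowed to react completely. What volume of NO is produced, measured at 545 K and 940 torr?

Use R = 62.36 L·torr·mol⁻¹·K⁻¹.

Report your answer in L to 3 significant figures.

1130 L

n(N2) = PV/RT = (5300 × 92.9) / (62.36 × 422.15) = 18.70 mol
n(O2) = PV/RT = (400 × 2090) / (62.36 × 859.15) = 15.60 mol
For 18.70 mol N2, stoichiometry requires (1/1) × 18.70 = 18.70 mol O2; 15.60 mol is available, so O2 is limiting.
n(NO) = (2/1) × 15.60 = 31.20 mol
V(NO) = nRT/P = 31.20 × 62.36 × 545 / 940 = 1128 L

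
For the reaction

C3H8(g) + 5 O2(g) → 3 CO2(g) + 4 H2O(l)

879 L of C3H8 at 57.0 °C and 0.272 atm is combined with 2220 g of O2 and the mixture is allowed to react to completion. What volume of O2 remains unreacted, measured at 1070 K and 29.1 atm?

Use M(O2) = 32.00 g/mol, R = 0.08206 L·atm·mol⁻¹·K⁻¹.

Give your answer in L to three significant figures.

n(C3H8) = PV/RT = (0.272 × 879) / (0.08206 × 330.15) = 8.825 mol
n(O2) = 2220 / 32.00 = 69.38 mol
For 8.825 mol C3H8, stoichiometry requires (5/1) × 8.825 = 44.12 mol O2; 69.38 mol is available, so C3H8 is limiting.
n(O2) consumed = (5/1) × 8.825 = 44.12 mol; remaining = 69.38 − 44.12 = 25.26 mol
V(O2) = nRT/P = 25.26 × 0.08206 × 1070 / 29.1 = 76.22 L

76.2 L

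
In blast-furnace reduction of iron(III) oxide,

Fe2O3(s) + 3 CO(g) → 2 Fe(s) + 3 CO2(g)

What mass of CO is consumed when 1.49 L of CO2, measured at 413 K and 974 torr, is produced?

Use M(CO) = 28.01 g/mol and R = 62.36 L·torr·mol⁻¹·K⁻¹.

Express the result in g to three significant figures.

n(CO2) = PV/RT = (974 × 1.49) / (62.36 × 413) = 0.05635 mol
n(CO) = (3/3) × 0.05635 = 0.05635 mol
m(CO) = 0.05635 × 28.01 = 1.578 g

1.58 g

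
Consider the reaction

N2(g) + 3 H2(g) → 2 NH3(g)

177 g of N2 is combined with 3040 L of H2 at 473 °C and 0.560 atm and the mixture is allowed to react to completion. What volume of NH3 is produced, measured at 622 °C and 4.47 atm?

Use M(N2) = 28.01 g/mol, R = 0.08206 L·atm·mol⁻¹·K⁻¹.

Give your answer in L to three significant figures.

208 L

n(N2) = 177 / 28.01 = 6.319 mol
n(H2) = PV/RT = (0.560 × 3040) / (0.08206 × 746.15) = 27.80 mol
For 6.319 mol N2, stoichiometry requires (3/1) × 6.319 = 18.96 mol H2; 27.80 mol is available, so N2 is limiting.
n(NH3) = (2/1) × 6.319 = 12.64 mol
V(NH3) = nRT/P = 12.64 × 0.08206 × 895.15 / 4.47 = 207.7 L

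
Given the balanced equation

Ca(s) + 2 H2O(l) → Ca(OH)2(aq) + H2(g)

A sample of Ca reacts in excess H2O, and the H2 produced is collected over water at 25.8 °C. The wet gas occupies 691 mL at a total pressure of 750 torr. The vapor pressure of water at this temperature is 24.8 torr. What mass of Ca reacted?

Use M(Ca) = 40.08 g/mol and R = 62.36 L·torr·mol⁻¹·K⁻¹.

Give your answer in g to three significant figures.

P(H2) = 750 − 24.8 = 725.2 torr
n(H2) = PV/RT = (725.2 × 0.6910) / (62.36 × 298.95) = 0.02688 mol
n(Ca) = (1/1) × 0.02688 = 0.02688 mol
m(Ca) = 0.02688 × 40.08 = 1.077 g

1.08 g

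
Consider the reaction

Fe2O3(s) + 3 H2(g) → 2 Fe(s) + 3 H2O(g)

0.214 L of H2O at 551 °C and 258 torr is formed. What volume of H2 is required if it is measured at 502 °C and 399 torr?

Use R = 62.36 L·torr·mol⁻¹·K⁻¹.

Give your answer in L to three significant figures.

n(H2O) = PV/RT = (258 × 0.214) / (62.36 × 824.15) = 0.001074 mol
n(H2) = (3/3) × 0.001074 = 0.001074 mol
V = nRT/P = 0.001074 × 62.36 × 775.15 / 399 = 0.1301 L

0.130 L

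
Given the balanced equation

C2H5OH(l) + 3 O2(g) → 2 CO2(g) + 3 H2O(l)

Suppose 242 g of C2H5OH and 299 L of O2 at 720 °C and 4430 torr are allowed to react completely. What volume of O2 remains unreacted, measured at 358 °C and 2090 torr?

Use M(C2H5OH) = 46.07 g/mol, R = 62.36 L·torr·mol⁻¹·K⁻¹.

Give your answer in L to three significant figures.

n(C2H5OH) = 242 / 46.07 = 5.253 mol
n(O2) = PV/RT = (4430 × 299) / (62.36 × 993.15) = 21.39 mol
For 5.253 mol C2H5OH, stoichiometry requires (3/1) × 5.253 = 15.76 mol O2; 21.39 mol is available, so C2H5OH is limiting.
n(O2) consumed = (3/1) × 5.253 = 15.76 mol; remaining = 21.39 − 15.76 = 5.630 mol
V(O2) = nRT/P = 5.630 × 62.36 × 631.15 / 2090 = 106.0 L

106 L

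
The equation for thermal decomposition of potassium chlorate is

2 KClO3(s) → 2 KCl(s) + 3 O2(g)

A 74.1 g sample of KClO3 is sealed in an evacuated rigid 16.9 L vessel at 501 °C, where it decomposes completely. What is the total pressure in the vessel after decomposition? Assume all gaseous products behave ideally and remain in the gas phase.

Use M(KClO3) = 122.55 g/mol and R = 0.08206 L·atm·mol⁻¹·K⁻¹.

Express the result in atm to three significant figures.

3.41 atm

n(KClO3) = 74.1 / 122.55 = 0.6047 mol
n(gas produced) = (3/2) × 0.6047 = 0.9071 mol
P = nRT/V = 0.9071 × 0.08206 × 774.15 / 16.9 = 3.410 atm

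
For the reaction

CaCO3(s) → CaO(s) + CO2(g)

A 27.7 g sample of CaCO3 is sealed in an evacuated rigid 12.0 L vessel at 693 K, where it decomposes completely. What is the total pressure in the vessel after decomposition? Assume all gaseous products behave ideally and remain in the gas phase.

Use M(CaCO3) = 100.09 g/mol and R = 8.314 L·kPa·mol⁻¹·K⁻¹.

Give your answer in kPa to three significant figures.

n(CaCO3) = 27.7 / 100.09 = 0.2768 mol
n(gas produced) = (1/1) × 0.2768 = 0.2768 mol
P = nRT/V = 0.2768 × 8.314 × 693 / 12.0 = 132.9 kPa

133 kPa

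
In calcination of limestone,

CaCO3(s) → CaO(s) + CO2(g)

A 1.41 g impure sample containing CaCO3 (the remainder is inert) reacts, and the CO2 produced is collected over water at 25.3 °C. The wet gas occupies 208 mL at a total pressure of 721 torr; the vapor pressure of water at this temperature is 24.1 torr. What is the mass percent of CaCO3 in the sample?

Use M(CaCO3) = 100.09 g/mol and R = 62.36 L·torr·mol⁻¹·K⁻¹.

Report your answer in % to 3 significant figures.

P(CO2) = 721 − 24.1 = 696.9 torr
n(CO2) = PV/RT = (696.9 × 0.2080) / (62.36 × 298.45) = 0.007789 mol
n(CaCO3) = (1/1) × 0.007789 = 0.007789 mol
m(CaCO3) = 0.007789 × 100.09 = 0.7796 g
%CaCO3 = 0.7796 / 1.41 × 100 = 55.29%

55.3 %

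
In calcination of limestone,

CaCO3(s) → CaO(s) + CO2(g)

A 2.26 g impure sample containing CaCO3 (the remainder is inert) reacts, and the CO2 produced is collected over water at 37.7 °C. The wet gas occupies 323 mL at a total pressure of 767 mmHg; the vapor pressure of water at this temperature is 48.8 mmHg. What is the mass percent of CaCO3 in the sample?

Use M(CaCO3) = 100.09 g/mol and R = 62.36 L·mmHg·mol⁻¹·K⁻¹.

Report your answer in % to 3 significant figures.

P(CO2) = 767 − 48.8 = 718.2 mmHg
n(CO2) = PV/RT = (718.2 × 0.3230) / (62.36 × 310.85) = 0.01197 mol
n(CaCO3) = (1/1) × 0.01197 = 0.01197 mol
m(CaCO3) = 0.01197 × 100.09 = 1.198 g
%CaCO3 = 1.198 / 2.26 × 100 = 53.01%

53.0 %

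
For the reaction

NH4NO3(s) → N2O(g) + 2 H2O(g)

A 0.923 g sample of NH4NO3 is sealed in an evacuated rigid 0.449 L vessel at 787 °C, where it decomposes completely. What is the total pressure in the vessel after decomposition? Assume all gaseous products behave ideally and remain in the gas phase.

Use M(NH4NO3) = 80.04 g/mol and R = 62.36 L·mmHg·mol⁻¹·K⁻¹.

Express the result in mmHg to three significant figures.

5090 mmHg

n(NH4NO3) = 0.923 / 80.04 = 0.01153 mol
n(gas produced) = (3/1) × 0.01153 = 0.03459 mol
P = nRT/V = 0.03459 × 62.36 × 1060.15 / 0.449 = 5093 mmHg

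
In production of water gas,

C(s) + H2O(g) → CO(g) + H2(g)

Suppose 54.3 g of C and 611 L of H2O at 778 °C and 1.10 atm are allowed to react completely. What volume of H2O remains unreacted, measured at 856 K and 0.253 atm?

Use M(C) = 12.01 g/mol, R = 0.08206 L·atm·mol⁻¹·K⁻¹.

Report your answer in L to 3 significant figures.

n(C) = 54.3 / 12.01 = 4.521 mol
n(H2O) = PV/RT = (1.10 × 611) / (0.08206 × 1051.15) = 7.792 mol
For 4.521 mol C, stoichiometry requires (1/1) × 4.521 = 4.521 mol H2O; 7.792 mol is available, so C is limiting.
n(H2O) consumed = (1/1) × 4.521 = 4.521 mol; remaining = 7.792 − 4.521 = 3.271 mol
V(H2O) = nRT/P = 3.271 × 0.08206 × 856 / 0.253 = 908.2 L

908 L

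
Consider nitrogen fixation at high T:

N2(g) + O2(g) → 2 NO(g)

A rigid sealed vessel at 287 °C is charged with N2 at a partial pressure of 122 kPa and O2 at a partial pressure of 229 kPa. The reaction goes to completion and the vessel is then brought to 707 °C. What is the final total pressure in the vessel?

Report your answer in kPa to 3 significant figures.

614 kPa

With V and T fixed, P_i ∝ n_i, so the mole ratios apply directly to partial pressures at 287 °C.
P(O2) required for 122 kPa of N2 = (1/1) × 122 = 122.0 kPa; available 229 kPa, so N2 is limiting.
P(O2) remaining = 229 − (1/1) × 122 = 107.0 kPa
P(gaseous products) = (2)/1 × 122 = 244.0 kPa
P_total at 287 °C = 107.0 + 244.0 = 351.0 kPa
Scaling to 707 °C: P = 351.0 × 980.15/560.15 = 614.2 kPa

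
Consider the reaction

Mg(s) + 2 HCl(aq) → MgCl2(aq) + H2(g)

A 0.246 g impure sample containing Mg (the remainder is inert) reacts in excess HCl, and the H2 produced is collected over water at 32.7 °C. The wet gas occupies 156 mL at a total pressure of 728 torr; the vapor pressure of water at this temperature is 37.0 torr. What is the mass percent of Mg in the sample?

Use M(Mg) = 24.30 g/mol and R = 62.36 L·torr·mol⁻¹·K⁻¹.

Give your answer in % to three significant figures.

55.8 %

P(H2) = 728 − 37.0 = 691.0 torr
n(H2) = PV/RT = (691.0 × 0.1560) / (62.36 × 305.85) = 0.005652 mol
n(Mg) = (1/1) × 0.005652 = 0.005652 mol
m(Mg) = 0.005652 × 24.30 = 0.1373 g
%Mg = 0.1373 / 0.246 × 100 = 55.81%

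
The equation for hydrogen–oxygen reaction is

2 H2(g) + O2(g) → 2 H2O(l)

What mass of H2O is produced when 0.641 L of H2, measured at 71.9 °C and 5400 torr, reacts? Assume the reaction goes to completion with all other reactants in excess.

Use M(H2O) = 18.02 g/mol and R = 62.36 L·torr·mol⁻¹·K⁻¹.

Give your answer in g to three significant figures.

2.90 g

n(H2) = PV/RT = (5400 × 0.641) / (62.36 × 345.05) = 0.1609 mol
n(H2O) = (2/2) × 0.1609 = 0.1609 mol
m(H2O) = 0.1609 × 18.02 = 2.899 g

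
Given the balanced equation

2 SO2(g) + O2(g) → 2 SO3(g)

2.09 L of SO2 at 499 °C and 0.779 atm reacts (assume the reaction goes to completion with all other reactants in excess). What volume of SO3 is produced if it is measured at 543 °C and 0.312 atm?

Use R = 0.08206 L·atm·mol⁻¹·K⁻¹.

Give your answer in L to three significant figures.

5.52 L

n(SO2) = PV/RT = (0.779 × 2.09) / (0.08206 × 772.15) = 0.02570 mol
n(SO3) = (2/2) × 0.02570 = 0.02570 mol
V = nRT/P = 0.02570 × 0.08206 × 816.15 / 0.312 = 5.517 L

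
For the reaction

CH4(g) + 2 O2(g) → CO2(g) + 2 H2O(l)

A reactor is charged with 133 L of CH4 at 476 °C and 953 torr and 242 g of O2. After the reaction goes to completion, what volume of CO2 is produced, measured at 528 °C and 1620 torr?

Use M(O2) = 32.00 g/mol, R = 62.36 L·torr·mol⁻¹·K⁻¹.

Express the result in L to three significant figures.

83.7 L

n(CH4) = PV/RT = (953 × 133) / (62.36 × 749.15) = 2.713 mol
n(O2) = 242 / 32.00 = 7.562 mol
For 2.713 mol CH4, stoichiometry requires (2/1) × 2.713 = 5.426 mol O2; 7.562 mol is available, so CH4 is limiting.
n(CO2) = (1/1) × 2.713 = 2.713 mol
V(CO2) = nRT/P = 2.713 × 62.36 × 801.15 / 1620 = 83.67 L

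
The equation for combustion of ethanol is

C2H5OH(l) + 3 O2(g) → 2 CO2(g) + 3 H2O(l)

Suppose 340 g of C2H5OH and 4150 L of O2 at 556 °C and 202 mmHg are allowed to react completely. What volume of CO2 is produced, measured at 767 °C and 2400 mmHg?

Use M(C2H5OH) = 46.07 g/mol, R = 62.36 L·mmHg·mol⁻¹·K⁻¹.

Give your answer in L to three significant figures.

292 L

n(C2H5OH) = 340 / 46.07 = 7.380 mol
n(O2) = PV/RT = (202 × 4150) / (62.36 × 829.15) = 16.21 mol
For 7.380 mol C2H5OH, stoichiometry requires (3/1) × 7.380 = 22.14 mol O2; 16.21 mol is available, so O2 is limiting.
n(CO2) = (2/3) × 16.21 = 10.81 mol
V(CO2) = nRT/P = 10.81 × 62.36 × 1040.15 / 2400 = 292.2 L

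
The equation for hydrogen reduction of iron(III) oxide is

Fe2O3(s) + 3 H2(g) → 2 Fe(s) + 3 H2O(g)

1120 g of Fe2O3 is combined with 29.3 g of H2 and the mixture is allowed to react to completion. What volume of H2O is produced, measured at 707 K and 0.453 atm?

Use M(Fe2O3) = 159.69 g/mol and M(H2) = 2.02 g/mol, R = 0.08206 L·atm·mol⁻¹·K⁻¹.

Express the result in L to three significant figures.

n(Fe2O3) = 1120 / 159.69 = 7.014 mol
n(H2) = 29.3 / 2.02 = 14.50 mol
For 7.014 mol Fe2O3, stoichiometry requires (3/1) × 7.014 = 21.04 mol H2; 14.50 mol is available, so H2 is limiting.
n(H2O) = (3/3) × 14.50 = 14.50 mol
V(H2O) = nRT/P = 14.50 × 0.08206 × 707 / 0.453 = 1857 L

1860 L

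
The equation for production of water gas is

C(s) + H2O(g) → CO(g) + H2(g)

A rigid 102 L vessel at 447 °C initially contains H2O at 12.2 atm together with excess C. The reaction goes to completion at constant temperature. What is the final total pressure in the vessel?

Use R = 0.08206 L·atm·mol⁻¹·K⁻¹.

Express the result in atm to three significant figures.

24.4 atm

Since T and V are fixed, P_final/P_initial = n_final/n_initial = 2/1.
P_final = (2/1) × 12.2 = 24.40 atm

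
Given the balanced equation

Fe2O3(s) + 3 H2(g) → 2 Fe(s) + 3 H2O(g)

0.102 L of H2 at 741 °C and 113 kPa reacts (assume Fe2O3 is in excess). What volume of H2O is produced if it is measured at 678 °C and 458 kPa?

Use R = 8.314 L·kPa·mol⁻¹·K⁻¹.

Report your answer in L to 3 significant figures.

0.0236 L

n(H2) = PV/RT = (113 × 0.102) / (8.314 × 1014.15) = 0.001367 mol
n(H2O) = (3/3) × 0.001367 = 0.001367 mol
V = nRT/P = 0.001367 × 8.314 × 951.15 / 458 = 0.02360 L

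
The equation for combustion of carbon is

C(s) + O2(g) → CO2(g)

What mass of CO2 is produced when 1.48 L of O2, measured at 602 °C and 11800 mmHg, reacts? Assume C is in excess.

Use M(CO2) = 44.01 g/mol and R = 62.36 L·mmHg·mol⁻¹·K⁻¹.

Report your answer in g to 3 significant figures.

n(O2) = PV/RT = (11800 × 1.48) / (62.36 × 875.15) = 0.3200 mol
n(CO2) = (1/1) × 0.3200 = 0.3200 mol
m(CO2) = 0.3200 × 44.01 = 14.08 g

14.1 g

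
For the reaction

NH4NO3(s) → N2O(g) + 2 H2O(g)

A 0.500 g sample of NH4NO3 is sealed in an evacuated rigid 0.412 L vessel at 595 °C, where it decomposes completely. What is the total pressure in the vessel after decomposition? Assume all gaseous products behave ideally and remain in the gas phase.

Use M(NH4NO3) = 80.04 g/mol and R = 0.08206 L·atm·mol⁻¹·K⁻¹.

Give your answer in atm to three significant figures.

n(NH4NO3) = 0.500 / 80.04 = 0.006247 mol
n(gas produced) = (3/1) × 0.006247 = 0.01874 mol
P = nRT/V = 0.01874 × 0.08206 × 868.15 / 0.412 = 3.240 atm

3.24 atm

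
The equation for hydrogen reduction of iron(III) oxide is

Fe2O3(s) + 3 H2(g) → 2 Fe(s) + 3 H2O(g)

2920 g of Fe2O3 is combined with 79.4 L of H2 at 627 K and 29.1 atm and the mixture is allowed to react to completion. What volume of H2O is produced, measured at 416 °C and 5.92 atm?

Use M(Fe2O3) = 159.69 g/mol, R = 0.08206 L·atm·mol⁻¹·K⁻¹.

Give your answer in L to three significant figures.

n(Fe2O3) = 2920 / 159.69 = 18.29 mol
n(H2) = PV/RT = (29.1 × 79.4) / (0.08206 × 627) = 44.91 mol
For 18.29 mol Fe2O3, stoichiometry requires (3/1) × 18.29 = 54.87 mol H2; 44.91 mol is available, so H2 is limiting.
n(H2O) = (3/3) × 44.91 = 44.91 mol
V(H2O) = nRT/P = 44.91 × 0.08206 × 689.15 / 5.92 = 429.0 L

429 L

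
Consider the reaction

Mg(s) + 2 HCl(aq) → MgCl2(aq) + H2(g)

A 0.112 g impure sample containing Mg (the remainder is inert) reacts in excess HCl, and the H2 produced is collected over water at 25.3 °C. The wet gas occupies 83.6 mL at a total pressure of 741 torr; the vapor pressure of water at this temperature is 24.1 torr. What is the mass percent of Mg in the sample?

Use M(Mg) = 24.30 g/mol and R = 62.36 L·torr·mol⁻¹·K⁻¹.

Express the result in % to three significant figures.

69.9 %

P(H2) = 741 − 24.1 = 716.9 torr
n(H2) = PV/RT = (716.9 × 0.08360) / (62.36 × 298.45) = 0.003220 mol
n(Mg) = (1/1) × 0.003220 = 0.003220 mol
m(Mg) = 0.003220 × 24.30 = 0.07825 g
%Mg = 0.07825 / 0.112 × 100 = 69.87%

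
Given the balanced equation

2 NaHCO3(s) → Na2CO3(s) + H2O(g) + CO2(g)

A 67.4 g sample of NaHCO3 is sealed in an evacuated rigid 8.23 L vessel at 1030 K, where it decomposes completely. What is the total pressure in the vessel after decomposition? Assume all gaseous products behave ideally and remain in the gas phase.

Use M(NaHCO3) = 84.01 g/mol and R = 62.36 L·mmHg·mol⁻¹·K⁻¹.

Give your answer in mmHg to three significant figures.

n(NaHCO3) = 67.4 / 84.01 = 0.8023 mol
n(gas produced) = (2/2) × 0.8023 = 0.8023 mol
P = nRT/V = 0.8023 × 62.36 × 1030 / 8.23 = 6262 mmHg

6260 mmHg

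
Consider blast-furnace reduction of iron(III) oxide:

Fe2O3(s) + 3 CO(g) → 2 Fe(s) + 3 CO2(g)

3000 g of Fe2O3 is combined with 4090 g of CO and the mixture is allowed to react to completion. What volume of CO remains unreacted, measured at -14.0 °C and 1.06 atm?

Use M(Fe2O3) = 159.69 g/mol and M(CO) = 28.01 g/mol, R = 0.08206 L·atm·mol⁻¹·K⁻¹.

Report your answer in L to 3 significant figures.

n(Fe2O3) = 3000 / 159.69 = 18.79 mol
n(CO) = 4090 / 28.01 = 146.0 mol
For 18.79 mol Fe2O3, stoichiometry requires (3/1) × 18.79 = 56.37 mol CO; 146.0 mol is available, so Fe2O3 is limiting.
n(CO) consumed = (3/1) × 18.79 = 56.37 mol; remaining = 146.0 − 56.37 = 89.63 mol
V(CO) = nRT/P = 89.63 × 0.08206 × 259.15 / 1.06 = 1798 L

1800 L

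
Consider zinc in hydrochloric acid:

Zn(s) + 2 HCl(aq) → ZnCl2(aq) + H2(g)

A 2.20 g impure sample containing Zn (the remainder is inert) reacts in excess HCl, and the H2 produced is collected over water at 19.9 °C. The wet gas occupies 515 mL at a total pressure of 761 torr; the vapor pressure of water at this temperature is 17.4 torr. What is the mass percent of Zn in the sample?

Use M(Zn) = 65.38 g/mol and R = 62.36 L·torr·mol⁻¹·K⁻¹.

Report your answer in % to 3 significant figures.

62.3 %

P(H2) = 761 − 17.4 = 743.6 torr
n(H2) = PV/RT = (743.6 × 0.5150) / (62.36 × 293.05) = 0.02096 mol
n(Zn) = (1/1) × 0.02096 = 0.02096 mol
m(Zn) = 0.02096 × 65.38 = 1.370 g
%Zn = 1.370 / 2.20 × 100 = 62.27%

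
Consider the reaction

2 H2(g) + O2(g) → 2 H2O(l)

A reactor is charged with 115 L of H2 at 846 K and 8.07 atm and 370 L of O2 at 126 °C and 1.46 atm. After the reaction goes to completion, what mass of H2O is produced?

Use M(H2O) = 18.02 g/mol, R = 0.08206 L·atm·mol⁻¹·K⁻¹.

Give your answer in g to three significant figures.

n(H2) = PV/RT = (8.07 × 115) / (0.08206 × 846) = 13.37 mol
n(O2) = PV/RT = (1.46 × 370) / (0.08206 × 399.15) = 16.49 mol
For 13.37 mol H2, stoichiometry requires (1/2) × 13.37 = 6.685 mol O2; 16.49 mol is available, so H2 is limiting.
n(H2O) = (2/2) × 13.37 = 13.37 mol
m(H2O) = 13.37 × 18.02 = 240.9 g

241 g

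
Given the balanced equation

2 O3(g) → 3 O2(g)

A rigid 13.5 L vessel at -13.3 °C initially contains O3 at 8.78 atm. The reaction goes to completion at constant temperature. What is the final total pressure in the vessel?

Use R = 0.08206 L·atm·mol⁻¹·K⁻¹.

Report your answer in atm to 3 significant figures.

At constant T and V, P ∝ n(gas): 2 mol gas → 3 mol gas.
P_final = (3/2) × 8.78 = 13.17 atm

13.2 atm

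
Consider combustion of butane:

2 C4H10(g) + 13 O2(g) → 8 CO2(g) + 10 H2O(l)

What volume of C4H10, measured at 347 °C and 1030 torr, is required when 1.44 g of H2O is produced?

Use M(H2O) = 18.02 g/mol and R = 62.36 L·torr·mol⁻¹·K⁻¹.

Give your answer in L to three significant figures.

0.600 L

n(H2O) = 1.440 / 18.02 = 0.07991 mol
n(C4H10) = (2/10) × 0.07991 = 0.01598 mol
V = nRT/P = 0.01598 × 62.36 × 620.15 / 1030 = 0.6000 L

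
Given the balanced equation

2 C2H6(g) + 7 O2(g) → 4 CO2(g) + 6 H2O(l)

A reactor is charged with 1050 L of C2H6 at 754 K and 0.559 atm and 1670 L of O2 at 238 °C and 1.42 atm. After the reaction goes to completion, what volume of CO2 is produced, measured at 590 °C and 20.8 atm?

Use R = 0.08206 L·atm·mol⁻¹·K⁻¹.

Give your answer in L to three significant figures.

64.6 L

n(C2H6) = PV/RT = (0.559 × 1050) / (0.08206 × 754) = 9.486 mol
n(O2) = PV/RT = (1.42 × 1670) / (0.08206 × 511.15) = 56.54 mol
For 9.486 mol C2H6, stoichiometry requires (7/2) × 9.486 = 33.20 mol O2; 56.54 mol is available, so C2H6 is limiting.
n(CO2) = (4/2) × 9.486 = 18.97 mol
V(CO2) = nRT/P = 18.97 × 0.08206 × 863.15 / 20.8 = 64.60 L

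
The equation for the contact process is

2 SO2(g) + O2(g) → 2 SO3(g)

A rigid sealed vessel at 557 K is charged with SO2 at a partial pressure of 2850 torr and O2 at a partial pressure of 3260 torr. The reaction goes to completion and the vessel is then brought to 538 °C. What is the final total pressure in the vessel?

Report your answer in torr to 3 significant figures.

With V and T fixed, P_i ∝ n_i, so the mole ratios apply directly to partial pressures at 557 K.
P(O2) required for 2850 torr of SO2 = (1/2) × 2850 = 1425 torr; available 3260 torr, so SO2 is limiting.
P(O2) remaining = 3260 − (1/2) × 2850 = 1835 torr
P(gaseous products) = (2)/2 × 2850 = 2850 torr
P_total at 557 K = 1835 + 2850 = 4685 torr
Scaling to 538 °C: P = 4685 × 811.15/557 = 6823 torr

6820 torr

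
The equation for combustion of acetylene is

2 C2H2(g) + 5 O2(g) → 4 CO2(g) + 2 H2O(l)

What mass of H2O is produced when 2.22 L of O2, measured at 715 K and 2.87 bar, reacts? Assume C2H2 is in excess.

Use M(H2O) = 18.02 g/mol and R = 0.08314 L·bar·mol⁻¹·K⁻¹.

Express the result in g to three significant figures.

n(O2) = PV/RT = (2.87 × 2.22) / (0.08314 × 715) = 0.1072 mol
n(H2O) = (2/5) × 0.1072 = 0.04288 mol
m(H2O) = 0.04288 × 18.02 = 0.7727 g

0.773 g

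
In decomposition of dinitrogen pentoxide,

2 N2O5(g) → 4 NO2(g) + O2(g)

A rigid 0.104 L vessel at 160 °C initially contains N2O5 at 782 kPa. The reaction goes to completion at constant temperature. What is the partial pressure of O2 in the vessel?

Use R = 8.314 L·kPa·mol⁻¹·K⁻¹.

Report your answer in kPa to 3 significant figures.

n(N2O5)₀ = PV/RT = (782 × 0.104) / (8.314 × 433.15) = 0.02258 mol
n(O2) = (1/2) × 0.02258 = 0.01129 mol
P(O2) = nRT/V = 0.01129 × 8.314 × 433.15 / 0.104 = 390.9 kPa

391 kPa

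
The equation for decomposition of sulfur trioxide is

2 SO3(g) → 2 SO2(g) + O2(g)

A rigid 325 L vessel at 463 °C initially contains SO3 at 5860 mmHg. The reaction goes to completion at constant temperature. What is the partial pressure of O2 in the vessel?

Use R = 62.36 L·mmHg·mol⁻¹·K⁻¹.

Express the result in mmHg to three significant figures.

2930 mmHg

n(SO3)₀ = PV/RT = (5860 × 325) / (62.36 × 736.15) = 41.49 mol
n(O2) = (1/2) × 41.49 = 20.75 mol
P(O2) = nRT/V = 20.75 × 62.36 × 736.15 / 325 = 2931 mmHg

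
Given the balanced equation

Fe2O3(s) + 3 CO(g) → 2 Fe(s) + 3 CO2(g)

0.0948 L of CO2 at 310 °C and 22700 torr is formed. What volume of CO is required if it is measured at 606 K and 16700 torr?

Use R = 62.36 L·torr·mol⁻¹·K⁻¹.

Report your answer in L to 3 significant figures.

0.134 L

n(CO2) = PV/RT = (22700 × 0.0948) / (62.36 × 583.15) = 0.05918 mol
n(CO) = (3/3) × 0.05918 = 0.05918 mol
V = nRT/P = 0.05918 × 62.36 × 606 / 16700 = 0.1339 L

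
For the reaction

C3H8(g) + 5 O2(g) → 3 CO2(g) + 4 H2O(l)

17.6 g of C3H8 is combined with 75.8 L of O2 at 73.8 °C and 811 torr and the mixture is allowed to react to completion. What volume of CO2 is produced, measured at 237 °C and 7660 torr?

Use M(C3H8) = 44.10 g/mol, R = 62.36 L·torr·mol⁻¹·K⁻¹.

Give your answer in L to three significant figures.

n(C3H8) = 17.6 / 44.10 = 0.3991 mol
n(O2) = PV/RT = (811 × 75.8) / (62.36 × 346.95) = 2.841 mol
For 0.3991 mol C3H8, stoichiometry requires (5/1) × 0.3991 = 1.996 mol O2; 2.841 mol is available, so C3H8 is limiting.
n(CO2) = (3/1) × 0.3991 = 1.197 mol
V(CO2) = nRT/P = 1.197 × 62.36 × 510.15 / 7660 = 4.971 L

4.97 L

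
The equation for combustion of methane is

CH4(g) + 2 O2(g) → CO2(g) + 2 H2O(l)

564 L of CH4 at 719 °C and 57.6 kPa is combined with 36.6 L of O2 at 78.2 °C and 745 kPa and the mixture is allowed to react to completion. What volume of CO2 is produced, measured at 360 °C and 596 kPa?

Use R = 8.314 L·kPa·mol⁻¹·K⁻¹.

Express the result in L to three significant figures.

34.8 L

n(CH4) = PV/RT = (57.6 × 564) / (8.314 × 992.15) = 3.938 mol
n(O2) = PV/RT = (745 × 36.6) / (8.314 × 351.35) = 9.334 mol
For 3.938 mol CH4, stoichiometry requires (2/1) × 3.938 = 7.876 mol O2; 9.334 mol is available, so CH4 is limiting.
n(CO2) = (1/1) × 3.938 = 3.938 mol
V(CO2) = nRT/P = 3.938 × 8.314 × 633.15 / 596 = 34.78 L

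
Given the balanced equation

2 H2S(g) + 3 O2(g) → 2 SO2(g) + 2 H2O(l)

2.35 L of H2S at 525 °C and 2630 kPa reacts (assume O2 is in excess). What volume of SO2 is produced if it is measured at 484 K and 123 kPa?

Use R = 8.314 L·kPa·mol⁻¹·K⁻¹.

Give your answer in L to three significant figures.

30.5 L

n(H2S) = PV/RT = (2630 × 2.35) / (8.314 × 798.15) = 0.9314 mol
n(SO2) = (2/2) × 0.9314 = 0.9314 mol
V = nRT/P = 0.9314 × 8.314 × 484 / 123 = 30.47 L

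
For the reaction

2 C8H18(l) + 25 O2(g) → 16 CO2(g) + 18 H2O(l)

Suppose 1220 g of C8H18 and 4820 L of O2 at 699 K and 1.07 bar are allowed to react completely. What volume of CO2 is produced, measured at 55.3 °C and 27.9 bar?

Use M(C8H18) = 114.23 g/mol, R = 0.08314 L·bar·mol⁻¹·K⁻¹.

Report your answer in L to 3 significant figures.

55.6 L

n(C8H18) = 1220 / 114.23 = 10.68 mol
n(O2) = PV/RT = (1.07 × 4820) / (0.08314 × 699) = 88.74 mol
For 10.68 mol C8H18, stoichiometry requires (25/2) × 10.68 = 133.5 mol O2; 88.74 mol is available, so O2 is limiting.
n(CO2) = (16/25) × 88.74 = 56.79 mol
V(CO2) = nRT/P = 56.79 × 0.08314 × 328.45 / 27.9 = 55.58 L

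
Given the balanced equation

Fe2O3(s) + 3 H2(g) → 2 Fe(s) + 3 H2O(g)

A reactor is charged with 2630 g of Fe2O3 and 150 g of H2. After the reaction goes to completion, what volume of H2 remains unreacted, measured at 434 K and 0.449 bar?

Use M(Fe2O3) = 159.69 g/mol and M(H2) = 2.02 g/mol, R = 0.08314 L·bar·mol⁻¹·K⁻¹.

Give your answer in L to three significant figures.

n(Fe2O3) = 2630 / 159.69 = 16.47 mol
n(H2) = 150 / 2.02 = 74.26 mol
For 16.47 mol Fe2O3, stoichiometry requires (3/1) × 16.47 = 49.41 mol H2; 74.26 mol is available, so Fe2O3 is limiting.
n(H2) consumed = (3/1) × 16.47 = 49.41 mol; remaining = 74.26 − 49.41 = 24.85 mol
V(H2) = nRT/P = 24.85 × 0.08314 × 434 / 0.449 = 1997 L

2000 L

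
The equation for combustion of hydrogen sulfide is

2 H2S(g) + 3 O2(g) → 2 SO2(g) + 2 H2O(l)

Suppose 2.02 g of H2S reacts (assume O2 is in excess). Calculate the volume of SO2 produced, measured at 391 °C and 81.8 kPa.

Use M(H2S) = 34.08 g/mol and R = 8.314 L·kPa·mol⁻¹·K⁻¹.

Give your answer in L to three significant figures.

4.00 L

n(H2S) = 2.020 / 34.08 = 0.05927 mol
n(SO2) = (2/2) × 0.05927 = 0.05927 mol
V = nRT/P = 0.05927 × 8.314 × 664.15 / 81.8 = 4.001 L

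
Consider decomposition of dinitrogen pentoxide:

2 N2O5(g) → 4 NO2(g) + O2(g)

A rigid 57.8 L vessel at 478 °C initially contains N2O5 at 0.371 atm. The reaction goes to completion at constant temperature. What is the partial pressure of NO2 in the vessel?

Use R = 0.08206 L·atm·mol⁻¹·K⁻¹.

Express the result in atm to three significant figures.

0.742 atm

n(N2O5)₀ = PV/RT = (0.371 × 57.8) / (0.08206 × 751.15) = 0.3479 mol
n(NO2) = (4/2) × 0.3479 = 0.6958 mol
P(NO2) = nRT/V = 0.6958 × 0.08206 × 751.15 / 57.8 = 0.7420 atm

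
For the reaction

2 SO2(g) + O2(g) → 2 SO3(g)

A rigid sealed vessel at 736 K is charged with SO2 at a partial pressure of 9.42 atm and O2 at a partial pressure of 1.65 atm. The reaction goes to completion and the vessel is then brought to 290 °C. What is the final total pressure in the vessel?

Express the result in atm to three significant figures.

7.21 atm

At constant V, partial pressures at 736 K are proportional to moles, so apply stoichiometry directly to pressures.
P(O2) required for 9.42 atm of SO2 = (1/2) × 9.42 = 4.710 atm; available 1.65 atm, so O2 is limiting.
P(SO2) remaining = 9.42 − (2/1) × 1.65 = 6.120 atm
P(gaseous products) = (2)/1 × 1.65 = 3.300 atm
P_total at 736 K = 6.120 + 3.300 = 9.420 atm
Scaling to 290 °C: P = 9.420 × 563.15/736 = 7.208 atm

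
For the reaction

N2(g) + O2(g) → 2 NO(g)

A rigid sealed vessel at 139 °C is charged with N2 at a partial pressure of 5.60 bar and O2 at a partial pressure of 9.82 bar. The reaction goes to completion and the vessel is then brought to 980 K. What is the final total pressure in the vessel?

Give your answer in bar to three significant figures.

36.7 bar

With V and T fixed, P_i ∝ n_i, so the mole ratios apply directly to partial pressures at 139 °C.
P(O2) required for 5.60 bar of N2 = (1/1) × 5.60 = 5.600 bar; available 9.82 bar, so N2 is limiting.
P(O2) remaining = 9.82 − (1/1) × 5.60 = 4.220 bar
P(gaseous products) = (2)/1 × 5.60 = 11.20 bar
P_total at 139 °C = 4.220 + 11.20 = 15.42 bar
Scaling to 980 K: P = 15.42 × 980/412.15 = 36.67 bar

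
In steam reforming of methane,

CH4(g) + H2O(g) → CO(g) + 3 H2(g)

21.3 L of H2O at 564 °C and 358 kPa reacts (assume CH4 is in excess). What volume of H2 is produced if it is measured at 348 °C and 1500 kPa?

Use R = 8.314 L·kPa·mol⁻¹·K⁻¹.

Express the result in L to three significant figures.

11.3 L

n(H2O) = PV/RT = (358 × 21.3) / (8.314 × 837.15) = 1.096 mol
n(H2) = (3/1) × 1.096 = 3.288 mol
V = nRT/P = 3.288 × 8.314 × 621.15 / 1500 = 11.32 L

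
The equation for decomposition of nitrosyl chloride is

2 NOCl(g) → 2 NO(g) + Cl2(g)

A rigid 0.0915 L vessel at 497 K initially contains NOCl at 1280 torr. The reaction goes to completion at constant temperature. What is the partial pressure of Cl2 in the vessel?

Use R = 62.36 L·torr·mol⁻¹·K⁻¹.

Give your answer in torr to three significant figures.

n(NOCl)₀ = PV/RT = (1280 × 0.0915) / (62.36 × 497) = 0.003779 mol
n(Cl2) = (1/2) × 0.003779 = 0.001889 mol
P(Cl2) = nRT/V = 0.001889 × 62.36 × 497 / 0.0915 = 639.8 torr

640 torr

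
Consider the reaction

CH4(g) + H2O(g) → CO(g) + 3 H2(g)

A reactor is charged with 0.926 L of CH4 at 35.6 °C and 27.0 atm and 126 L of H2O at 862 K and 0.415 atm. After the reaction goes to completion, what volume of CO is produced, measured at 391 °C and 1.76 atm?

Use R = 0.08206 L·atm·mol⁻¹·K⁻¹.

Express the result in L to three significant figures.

22.9 L

n(CH4) = PV/RT = (27.0 × 0.926) / (0.08206 × 308.75) = 0.9868 mol
n(H2O) = PV/RT = (0.415 × 126) / (0.08206 × 862) = 0.7392 mol
For 0.9868 mol CH4, stoichiometry requires (1/1) × 0.9868 = 0.9868 mol H2O; 0.7392 mol is available, so H2O is limiting.
n(CO) = (1/1) × 0.7392 = 0.7392 mol
V(CO) = nRT/P = 0.7392 × 0.08206 × 664.15 / 1.76 = 22.89 L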